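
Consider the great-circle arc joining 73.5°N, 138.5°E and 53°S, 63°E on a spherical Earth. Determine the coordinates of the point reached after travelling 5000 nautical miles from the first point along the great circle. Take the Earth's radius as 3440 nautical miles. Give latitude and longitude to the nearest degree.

≈ 2°S, 82°E

The haversine formula gives a central angle δ ≈ 2.379 rad (136.3°) between the endpoints. The total great-circle distance is δ·R ≈ 2.379 × 3440 ≈ 8183 nmi, so the target fraction is f = 5000/8183 ≈ 0.611.
Interpolate at f ≈ 0.611 with slerp weights a = sin((1−f)δ)/sin δ ≈ 1.156, b = sin(fδ)/sin δ ≈ 1.437.
p = a·p₁ + b·p₂ ≈ (0.147, 0.988, -0.039); φ = arcsin(p_z) ≈ -2.26°, λ = atan2(p_y, p_x) ≈ 81.55°.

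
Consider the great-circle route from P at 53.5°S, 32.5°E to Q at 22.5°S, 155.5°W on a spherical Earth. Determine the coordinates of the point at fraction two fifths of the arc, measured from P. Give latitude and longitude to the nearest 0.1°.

Convert each endpoint to a unit vector on the sphere (x = cos φ cos λ, y = cos φ sin λ, z = sin φ).
The central angle between the endpoints is δ = arccos(p₁·p₂) ≈ 1.810 rad (103.7°).
Interpolate at f = 2/5 with slerp weights a = sin((1−f)δ)/sin δ ≈ 0.911, b = sin(fδ)/sin δ ≈ 0.682.
p = a·p₁ + b·p₂ ≈ (-0.116, 0.030, -0.993); φ = arcsin(p_z) ≈ -83.11°, λ = atan2(p_y, p_x) ≈ 165.60°.

≈ 83.1°S, 165.6°E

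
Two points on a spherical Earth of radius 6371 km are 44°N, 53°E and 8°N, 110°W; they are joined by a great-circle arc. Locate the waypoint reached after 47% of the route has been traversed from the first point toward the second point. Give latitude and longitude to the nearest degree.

≈ 69°N, 68°W

Write both endpoints as unit vectors p₁, p₂ with components (cos φ cos λ, cos φ sin λ, sin φ).
The central angle between the endpoints is δ = arccos(p₁·p₂) ≈ 2.195 rad (125.8°).
Interpolate at f = 0.47 with slerp weights a = sin((1−f)δ)/sin δ ≈ 1.132, b = sin(fδ)/sin δ ≈ 1.058.
p = a·p₁ + b·p₂ ≈ (0.132, -0.334, 0.933); φ = arcsin(p_z) ≈ 68.95°, λ = atan2(p_y, p_x) ≈ -68.49°.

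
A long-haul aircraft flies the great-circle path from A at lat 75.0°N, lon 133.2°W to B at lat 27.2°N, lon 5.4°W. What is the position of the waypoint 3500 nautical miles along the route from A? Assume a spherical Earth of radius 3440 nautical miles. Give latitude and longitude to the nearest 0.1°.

The haversine formula gives a central angle δ ≈ 1.266 rad (72.5°) between the endpoints. The total great-circle distance is δ·R ≈ 1.266 × 3440 ≈ 4354 nmi, so the target fraction is f = 3500/4354 ≈ 0.804.
Interpolate at f ≈ 0.804 with slerp weights a = sin((1−f)δ)/sin δ ≈ 0.258, b = sin(fδ)/sin δ ≈ 0.892.
p = a·p₁ + b·p₂ ≈ (0.744, -0.123, 0.657); φ = arcsin(p_z) ≈ 41.03°, λ = atan2(p_y, p_x) ≈ -9.40°.

≈ lat 41.0°N, lon 9.4°W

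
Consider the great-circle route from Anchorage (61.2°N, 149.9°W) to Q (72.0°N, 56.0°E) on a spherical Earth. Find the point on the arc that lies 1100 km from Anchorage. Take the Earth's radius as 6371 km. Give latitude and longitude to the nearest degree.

The haversine formula gives a central angle δ ≈ 0.796 rad (45.6°) between the endpoints. The total great-circle distance is δ·R ≈ 0.796 × 6371 ≈ 5072 km, so the target fraction is f = 1100/5072 ≈ 0.217.
Interpolate at f ≈ 0.217 with slerp weights a = sin((1−f)δ)/sin δ ≈ 0.817, b = sin(fδ)/sin δ ≈ 0.240.
p = a·p₁ + b·p₂ ≈ (-0.299, -0.136, 0.945); φ = arcsin(p_z) ≈ 70.83°, λ = atan2(p_y, p_x) ≈ -155.57°.

≈ (71°N, 156°W)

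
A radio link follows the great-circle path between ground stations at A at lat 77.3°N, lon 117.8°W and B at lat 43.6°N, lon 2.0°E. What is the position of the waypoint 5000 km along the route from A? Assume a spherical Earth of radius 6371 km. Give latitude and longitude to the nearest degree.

≈ lat 52°N, lon 1°W

Convert each endpoint to a unit vector on the sphere (x = cos φ cos λ, y = cos φ sin λ, z = sin φ).
The central angle between the endpoints is δ = arccos(p₁·p₂) ≈ 0.935 rad (53.6°). The total great-circle distance is δ·R ≈ 0.935 × 6371 ≈ 5958 km, so the target fraction is f = 5000/5958 ≈ 0.839.
Interpolate at f ≈ 0.839 with slerp weights a = sin((1−f)δ)/sin δ ≈ 0.186, b = sin(fδ)/sin δ ≈ 0.878.
p = a·p₁ + b·p₂ ≈ (0.616, -0.014, 0.787); φ = arcsin(p_z) ≈ 51.93°, λ = atan2(p_y, p_x) ≈ -1.30°.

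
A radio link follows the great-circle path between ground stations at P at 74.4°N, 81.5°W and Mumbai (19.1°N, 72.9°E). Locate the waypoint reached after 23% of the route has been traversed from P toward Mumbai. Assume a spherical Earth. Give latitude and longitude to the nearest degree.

≈ 82°N, 25°E

Write both endpoints as unit vectors p₁, p₂ with components (cos φ cos λ, cos φ sin λ, sin φ).
The central angle between the endpoints is δ = arccos(p₁·p₂) ≈ 1.485 rad (85.1°).
Interpolate at f = 0.23 with slerp weights a = sin((1−f)δ)/sin δ ≈ 0.913, b = sin(fδ)/sin δ ≈ 0.336.
p = a·p₁ + b·p₂ ≈ (0.130, 0.061, 0.990); φ = arcsin(p_z) ≈ 81.77°, λ = atan2(p_y, p_x) ≈ 25.07°.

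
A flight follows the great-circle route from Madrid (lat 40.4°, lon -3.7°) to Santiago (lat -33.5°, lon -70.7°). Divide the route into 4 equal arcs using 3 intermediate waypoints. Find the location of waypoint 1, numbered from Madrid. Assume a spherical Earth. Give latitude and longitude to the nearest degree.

From cos δ = sin φ₁ sin φ₂ + cos φ₁ cos φ₂ cos Δλ, the central angle is δ ≈ 1.681 rad (96.3°).
Interpolate at f = 1/4 with slerp weights a = sin((1−f)δ)/sin δ ≈ 0.958, b = sin(fδ)/sin δ ≈ 0.410.
p = a·p₁ + b·p₂ ≈ (0.841, -0.370, 0.394); φ = arcsin(p_z) ≈ 23.23°, λ = atan2(p_y, p_x) ≈ -23.75°.

≈ lat 23°, lon -24°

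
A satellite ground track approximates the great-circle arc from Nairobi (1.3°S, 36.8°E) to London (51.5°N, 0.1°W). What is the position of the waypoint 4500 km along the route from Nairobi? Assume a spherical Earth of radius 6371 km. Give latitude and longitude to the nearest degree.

Write both endpoints as unit vectors p₁, p₂ with components (cos φ cos λ, cos φ sin λ, sin φ).
The central angle between the endpoints is δ = arccos(p₁·p₂) ≈ 1.070 rad (61.3°). The total great-circle distance is δ·R ≈ 1.070 × 6371 ≈ 6818 km, so the target fraction is f = 4500/6818 ≈ 0.660.
Interpolate at f ≈ 0.660 with slerp weights a = sin((1−f)δ)/sin δ ≈ 0.406, b = sin(fδ)/sin δ ≈ 0.740.
p = a·p₁ + b·p₂ ≈ (0.785, 0.242, 0.570); φ = arcsin(p_z) ≈ 34.73°, λ = atan2(p_y, p_x) ≈ 17.14°.

≈ 35°N, 17°E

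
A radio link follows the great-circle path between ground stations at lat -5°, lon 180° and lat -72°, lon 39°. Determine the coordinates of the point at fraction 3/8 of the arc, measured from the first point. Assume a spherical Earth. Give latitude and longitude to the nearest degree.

From cos δ = sin φ₁ sin φ₂ + cos φ₁ cos φ₂ cos Δλ, the central angle is δ ≈ 1.728 rad (99.0°).
Interpolate at f = 3/8 with slerp weights a = sin((1−f)δ)/sin δ ≈ 0.893, b = sin(fδ)/sin δ ≈ 0.611.
p = a·p₁ + b·p₂ ≈ (-0.743, 0.119, -0.659); φ = arcsin(p_z) ≈ -41.22°, λ = atan2(p_y, p_x) ≈ 170.91°.

≈ lat -41°, lon 171°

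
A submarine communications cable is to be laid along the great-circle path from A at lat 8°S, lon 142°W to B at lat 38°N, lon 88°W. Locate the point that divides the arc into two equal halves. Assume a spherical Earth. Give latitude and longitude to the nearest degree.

≈ lat 17°N, lon 118°W

From cos δ = sin φ₁ sin φ₂ + cos φ₁ cos φ₂ cos Δλ, the central angle is δ ≈ 1.189 rad (68.1°).
Interpolate at f = 1/2 with slerp weights a = sin((1−f)δ)/sin δ ≈ 0.603, b = sin(fδ)/sin δ ≈ 0.603.
p = a·p₁ + b·p₂ ≈ (-0.454, -0.843, 0.288); φ = arcsin(p_z) ≈ 16.71°, λ = atan2(p_y, p_x) ≈ -118.32°.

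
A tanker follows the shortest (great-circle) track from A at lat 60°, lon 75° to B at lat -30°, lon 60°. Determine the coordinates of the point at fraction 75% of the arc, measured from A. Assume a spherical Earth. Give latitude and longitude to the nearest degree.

Write both endpoints as unit vectors p₁, p₂ with components (cos φ cos λ, cos φ sin λ, sin φ).
The central angle between the endpoints is δ = arccos(p₁·p₂) ≈ 1.586 rad (90.8°).
Interpolate at f = 0.75 with slerp weights a = sin((1−f)δ)/sin δ ≈ 0.386, b = sin(fδ)/sin δ ≈ 0.928.
p = a·p₁ + b·p₂ ≈ (0.452, 0.883, -0.130); φ = arcsin(p_z) ≈ -7.45°, λ = atan2(p_y, p_x) ≈ 62.89°.

≈ lat -7°, lon 63°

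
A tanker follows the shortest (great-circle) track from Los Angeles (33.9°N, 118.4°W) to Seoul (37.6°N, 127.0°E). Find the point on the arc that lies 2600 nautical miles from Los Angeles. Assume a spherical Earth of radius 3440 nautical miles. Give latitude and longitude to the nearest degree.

Convert each endpoint to a unit vector on the sphere (x = cos φ cos λ, y = cos φ sin λ, z = sin φ).
The central angle between the endpoints is δ = arccos(p₁·p₂) ≈ 1.504 rad (86.2°). The total great-circle distance is δ·R ≈ 1.504 × 3440 ≈ 5174 nmi, so the target fraction is f = 2600/5174 ≈ 0.502.
Interpolate at f ≈ 0.502 with slerp weights a = sin((1−f)δ)/sin δ ≈ 0.682, b = sin(fδ)/sin δ ≈ 0.687.
p = a·p₁ + b·p₂ ≈ (-0.597, -0.063, 0.800); φ = arcsin(p_z) ≈ 53.11°, λ = atan2(p_y, p_x) ≈ -173.98°.

≈ 53°N, 174°W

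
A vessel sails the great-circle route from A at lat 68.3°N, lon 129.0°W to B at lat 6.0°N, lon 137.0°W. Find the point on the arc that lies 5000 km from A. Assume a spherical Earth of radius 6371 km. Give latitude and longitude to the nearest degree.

The haversine formula gives a central angle δ ≈ 1.091 rad (62.5°) between the endpoints. The total great-circle distance is δ·R ≈ 1.091 × 6371 ≈ 6953 km, so the target fraction is f = 5000/6953 ≈ 0.719.
Interpolate at f ≈ 0.719 with slerp weights a = sin((1−f)δ)/sin δ ≈ 0.340, b = sin(fδ)/sin δ ≈ 0.796.
p = a·p₁ + b·p₂ ≈ (-0.658, -0.638, 0.399); φ = arcsin(p_z) ≈ 23.53°, λ = atan2(p_y, p_x) ≈ -135.91°.

≈ lat 24°N, lon 136°W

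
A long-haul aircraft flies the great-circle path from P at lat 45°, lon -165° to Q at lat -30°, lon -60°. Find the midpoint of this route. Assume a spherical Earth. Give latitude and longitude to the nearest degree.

Convert each endpoint to a unit vector on the sphere (x = cos φ cos λ, y = cos φ sin λ, z = sin φ).
The central angle between the endpoints is δ = arccos(p₁·p₂) ≈ 2.108 rad (120.8°).
Interpolate at f = 1/2 with slerp weights a = sin((1−f)δ)/sin δ ≈ 1.012, b = sin(fδ)/sin δ ≈ 1.012.
p = a·p₁ + b·p₂ ≈ (-0.253, -0.944, 0.210); φ = arcsin(p_z) ≈ 12.10°, λ = atan2(p_y, p_x) ≈ -105.00°.

≈ lat 12°, lon -105°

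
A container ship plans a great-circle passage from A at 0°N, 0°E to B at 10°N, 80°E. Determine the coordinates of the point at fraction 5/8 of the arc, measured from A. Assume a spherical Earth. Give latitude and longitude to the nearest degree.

≈ 8°N, 50°E

The haversine formula gives a central angle δ ≈ 1.399 rad (80.2°) between the endpoints.
Interpolate at f = 5/8 with slerp weights a = sin((1−f)δ)/sin δ ≈ 0.508, b = sin(fδ)/sin δ ≈ 0.779.
p = a·p₁ + b·p₂ ≈ (0.642, 0.755, 0.135); φ = arcsin(p_z) ≈ 7.77°, λ = atan2(p_y, p_x) ≈ 49.65°.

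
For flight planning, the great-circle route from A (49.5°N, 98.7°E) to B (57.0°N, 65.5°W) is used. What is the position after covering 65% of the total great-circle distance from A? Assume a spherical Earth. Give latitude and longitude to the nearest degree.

≈ (81°N, 35°W)

The haversine formula gives a central angle δ ≈ 1.269 rad (72.7°) between the endpoints.
Interpolate at f = 0.65 with slerp weights a = sin((1−f)δ)/sin δ ≈ 0.450, b = sin(fδ)/sin δ ≈ 0.769.
p = a·p₁ + b·p₂ ≈ (0.130, -0.092, 0.987); φ = arcsin(p_z) ≈ 80.85°, λ = atan2(p_y, p_x) ≈ -35.48°.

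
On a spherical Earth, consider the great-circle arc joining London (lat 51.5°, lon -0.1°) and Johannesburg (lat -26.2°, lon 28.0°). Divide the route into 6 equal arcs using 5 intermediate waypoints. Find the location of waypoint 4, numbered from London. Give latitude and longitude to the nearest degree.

≈ lat 0°, lon 20°

The haversine formula gives a central angle δ ≈ 1.423 rad (81.5°) between the endpoints.
Interpolate at f = 4/6 with slerp weights a = sin((1−f)δ)/sin δ ≈ 0.462, b = sin(fδ)/sin δ ≈ 0.822.
p = a·p₁ + b·p₂ ≈ (0.938, 0.346, -0.001); φ = arcsin(p_z) ≈ -0.08°, λ = atan2(p_y, p_x) ≈ 20.22°.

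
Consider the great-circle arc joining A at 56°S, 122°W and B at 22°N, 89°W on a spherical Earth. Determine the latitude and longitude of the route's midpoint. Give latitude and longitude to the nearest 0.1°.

The haversine formula gives a central angle δ ≈ 1.446 rad (82.9°) between the endpoints.
Interpolate at f = 1/2 with slerp weights a = sin((1−f)δ)/sin δ ≈ 0.667, b = sin(fδ)/sin δ ≈ 0.667.
p = a·p₁ + b·p₂ ≈ (-0.187, -0.934, -0.303); φ = arcsin(p_z) ≈ -17.64°, λ = atan2(p_y, p_x) ≈ -101.31°.

≈ 17.6°S, 101.3°W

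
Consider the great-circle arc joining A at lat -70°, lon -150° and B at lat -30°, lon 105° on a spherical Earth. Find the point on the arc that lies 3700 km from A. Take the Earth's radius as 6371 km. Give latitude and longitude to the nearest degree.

Write both endpoints as unit vectors p₁, p₂ with components (cos φ cos λ, cos φ sin λ, sin φ).
The central angle between the endpoints is δ = arccos(p₁·p₂) ≈ 1.167 rad (66.8°). The total great-circle distance is δ·R ≈ 1.167 × 6371 ≈ 7433 km, so the target fraction is f = 3700/7433 ≈ 0.498.
Interpolate at f ≈ 0.498 with slerp weights a = sin((1−f)δ)/sin δ ≈ 0.601, b = sin(fδ)/sin δ ≈ 0.597.
p = a·p₁ + b·p₂ ≈ (-0.312, 0.396, -0.864); φ = arcsin(p_z) ≈ -59.71°, λ = atan2(p_y, p_x) ≈ 128.20°.

≈ lat -60°, lon 128°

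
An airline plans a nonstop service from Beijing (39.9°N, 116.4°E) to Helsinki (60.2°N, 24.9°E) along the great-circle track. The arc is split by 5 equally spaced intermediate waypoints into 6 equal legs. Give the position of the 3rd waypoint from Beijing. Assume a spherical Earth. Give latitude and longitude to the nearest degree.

≈ 59°N, 83°E

From cos δ = sin φ₁ sin φ₂ + cos φ₁ cos φ₂ cos Δλ, the central angle is δ ≈ 0.992 rad (56.9°).
Interpolate at f = 3/6 with slerp weights a = sin((1−f)δ)/sin δ ≈ 0.569, b = sin(fδ)/sin δ ≈ 0.569.
p = a·p₁ + b·p₂ ≈ (0.062, 0.510, 0.858); φ = arcsin(p_z) ≈ 59.10°, λ = atan2(p_y, p_x) ≈ 83.02°.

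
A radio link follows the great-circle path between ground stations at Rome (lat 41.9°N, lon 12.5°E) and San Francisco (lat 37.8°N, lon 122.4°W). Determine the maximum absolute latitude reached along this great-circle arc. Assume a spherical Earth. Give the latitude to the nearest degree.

The great circle lies in the plane with unit normal n̂ = (p₁ × p₂)/|p₁ × p₂|.
Here n̂_z ≈ -0.417; the vertex latitude is φ_max = arccos|n̂_z| ≈ 65.4°.
Check via Clairaut: cos φ_max = |cos φ₁| · sin C = cos(41.9°)·sin(34.0°) ≈ 0.417, again giving ≈ 65.4°.

≈ 65°N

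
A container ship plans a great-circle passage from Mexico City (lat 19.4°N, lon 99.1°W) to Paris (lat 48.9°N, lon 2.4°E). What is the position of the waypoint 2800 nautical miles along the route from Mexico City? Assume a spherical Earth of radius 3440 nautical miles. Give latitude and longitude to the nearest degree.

≈ lat 49°N, lon 54°W

Write both endpoints as unit vectors p₁, p₂ with components (cos φ cos λ, cos φ sin λ, sin φ).
The central angle between the endpoints is δ = arccos(p₁·p₂) ≈ 1.444 rad (82.7°). The total great-circle distance is δ·R ≈ 1.444 × 3440 ≈ 4967 nmi, so the target fraction is f = 2800/4967 ≈ 0.564.
Interpolate at f ≈ 0.564 with slerp weights a = sin((1−f)δ)/sin δ ≈ 0.594, b = sin(fδ)/sin δ ≈ 0.733.
p = a·p₁ + b·p₂ ≈ (0.393, -0.533, 0.750); φ = arcsin(p_z) ≈ 48.55°, λ = atan2(p_y, p_x) ≈ -53.60°.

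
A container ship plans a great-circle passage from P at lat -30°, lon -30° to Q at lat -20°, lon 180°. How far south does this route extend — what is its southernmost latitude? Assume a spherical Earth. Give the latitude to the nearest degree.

The great circle lies in the plane with unit normal n̂ = (p₁ × p₂)/|p₁ × p₂|.
Here n̂_z ≈ -0.481; the vertex latitude is φ_max = arccos|n̂_z| ≈ 61.2°.

≈ -61°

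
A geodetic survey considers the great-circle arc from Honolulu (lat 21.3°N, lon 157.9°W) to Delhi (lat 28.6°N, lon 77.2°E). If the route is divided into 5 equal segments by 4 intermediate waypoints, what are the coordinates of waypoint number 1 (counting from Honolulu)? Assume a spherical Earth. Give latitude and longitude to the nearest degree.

≈ lat 34°N, lon 177°W

Write both endpoints as unit vectors p₁, p₂ with components (cos φ cos λ, cos φ sin λ, sin φ).
The central angle between the endpoints is δ = arccos(p₁·p₂) ≈ 1.869 rad (107.1°).
Interpolate at f = 1/5 with slerp weights a = sin((1−f)δ)/sin δ ≈ 1.043, b = sin(fδ)/sin δ ≈ 0.382.
p = a·p₁ + b·p₂ ≈ (-0.826, -0.039, 0.562); φ = arcsin(p_z) ≈ 34.19°, λ = atan2(p_y, p_x) ≈ -177.33°.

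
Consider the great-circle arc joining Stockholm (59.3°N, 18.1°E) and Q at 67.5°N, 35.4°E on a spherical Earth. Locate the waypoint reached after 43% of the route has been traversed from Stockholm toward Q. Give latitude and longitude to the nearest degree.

≈ 63°N, 24°E

From cos δ = sin φ₁ sin φ₂ + cos φ₁ cos φ₂ cos Δλ, the central angle is δ ≈ 0.196 rad (11.2°).
Interpolate at f = 0.43 with slerp weights a = sin((1−f)δ)/sin δ ≈ 0.572, b = sin(fδ)/sin δ ≈ 0.432.
p = a·p₁ + b·p₂ ≈ (0.413, 0.187, 0.892); φ = arcsin(p_z) ≈ 63.07°, λ = atan2(p_y, p_x) ≈ 24.34°.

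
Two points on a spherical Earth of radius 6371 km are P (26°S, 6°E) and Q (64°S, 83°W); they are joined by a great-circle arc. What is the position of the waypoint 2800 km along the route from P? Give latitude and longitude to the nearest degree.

Convert each endpoint to a unit vector on the sphere (x = cos φ cos λ, y = cos φ sin λ, z = sin φ).
The central angle between the endpoints is δ = arccos(p₁·p₂) ≈ 1.158 rad (66.4°). The total great-circle distance is δ·R ≈ 1.158 × 6371 ≈ 7380 km, so the target fraction is f = 2800/7380 ≈ 0.379.
Interpolate at f ≈ 0.379 with slerp weights a = sin((1−f)δ)/sin δ ≈ 0.719, b = sin(fδ)/sin δ ≈ 0.464.
p = a·p₁ + b·p₂ ≈ (0.667, -0.135, -0.733); φ = arcsin(p_z) ≈ -47.10°, λ = atan2(p_y, p_x) ≈ -11.40°.

≈ (47°S, 11°W)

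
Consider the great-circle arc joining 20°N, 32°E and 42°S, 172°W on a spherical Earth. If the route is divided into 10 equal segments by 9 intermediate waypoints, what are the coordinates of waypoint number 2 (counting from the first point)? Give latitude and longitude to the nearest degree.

≈ 4°S, 50°E

The haversine formula gives a central angle δ ≈ 2.620 rad (150.1°) between the endpoints.
Interpolate at f = 2/10 with slerp weights a = sin((1−f)δ)/sin δ ≈ 1.736, b = sin(fδ)/sin δ ≈ 1.003.
p = a·p₁ + b·p₂ ≈ (0.645, 0.760, -0.078); φ = arcsin(p_z) ≈ -4.46°, λ = atan2(p_y, p_x) ≈ 49.71°.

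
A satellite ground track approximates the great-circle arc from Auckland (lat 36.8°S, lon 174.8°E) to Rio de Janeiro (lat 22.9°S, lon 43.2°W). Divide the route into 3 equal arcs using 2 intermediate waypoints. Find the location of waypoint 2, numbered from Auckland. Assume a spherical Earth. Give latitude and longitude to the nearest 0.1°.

≈ lat 51.3°S, lon 73.5°W

Write both endpoints as unit vectors p₁, p₂ with components (cos φ cos λ, cos φ sin λ, sin φ).
The central angle between the endpoints is δ = arccos(p₁·p₂) ≈ 1.926 rad (110.4°).
Interpolate at f = 2/3 with slerp weights a = sin((1−f)δ)/sin δ ≈ 0.639, b = sin(fδ)/sin δ ≈ 1.023.
p = a·p₁ + b·p₂ ≈ (0.178, -0.599, -0.781); φ = arcsin(p_z) ≈ -51.34°, λ = atan2(p_y, p_x) ≈ -73.48°.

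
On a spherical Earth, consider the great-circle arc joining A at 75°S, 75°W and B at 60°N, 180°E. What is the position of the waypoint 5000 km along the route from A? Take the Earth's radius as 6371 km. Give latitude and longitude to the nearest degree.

≈ 40°S, 140°W

Write both endpoints as unit vectors p₁, p₂ with components (cos φ cos λ, cos φ sin λ, sin φ).
The central angle between the endpoints is δ = arccos(p₁·p₂) ≈ 2.626 rad (150.5°). The total great-circle distance is δ·R ≈ 2.626 × 6371 ≈ 16730 km, so the target fraction is f = 5000/16730 ≈ 0.299.
Interpolate at f ≈ 0.299 with slerp weights a = sin((1−f)δ)/sin δ ≈ 1.955, b = sin(fδ)/sin δ ≈ 1.433.
p = a·p₁ + b·p₂ ≈ (-0.586, -0.489, -0.647); φ = arcsin(p_z) ≈ -40.29°, λ = atan2(p_y, p_x) ≈ -140.16°.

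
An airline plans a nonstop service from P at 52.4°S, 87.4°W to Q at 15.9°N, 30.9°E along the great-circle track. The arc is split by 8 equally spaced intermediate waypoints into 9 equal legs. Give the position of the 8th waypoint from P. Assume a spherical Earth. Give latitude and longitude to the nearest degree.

Convert each endpoint to a unit vector on the sphere (x = cos φ cos λ, y = cos φ sin λ, z = sin φ).
The central angle between the endpoints is δ = arccos(p₁·p₂) ≈ 2.089 rad (119.7°).
Interpolate at f = 8/9 with slerp weights a = sin((1−f)δ)/sin δ ≈ 0.265, b = sin(fδ)/sin δ ≈ 1.104.
p = a·p₁ + b·p₂ ≈ (0.919, 0.384, 0.093); φ = arcsin(p_z) ≈ 5.32°, λ = atan2(p_y, p_x) ≈ 22.69°.

≈ 5°N, 23°E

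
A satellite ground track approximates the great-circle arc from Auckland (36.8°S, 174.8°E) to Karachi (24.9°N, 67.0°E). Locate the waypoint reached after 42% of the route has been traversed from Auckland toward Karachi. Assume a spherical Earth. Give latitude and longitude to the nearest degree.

≈ 16°S, 124°E

Convert each endpoint to a unit vector on the sphere (x = cos φ cos λ, y = cos φ sin λ, z = sin φ).
The central angle between the endpoints is δ = arccos(p₁·p₂) ≈ 2.065 rad (118.3°).
Interpolate at f = 0.42 with slerp weights a = sin((1−f)δ)/sin δ ≈ 1.058, b = sin(fδ)/sin δ ≈ 0.866.
p = a·p₁ + b·p₂ ≈ (-0.536, 0.800, -0.269); φ = arcsin(p_z) ≈ -15.60°, λ = atan2(p_y, p_x) ≈ 123.85°.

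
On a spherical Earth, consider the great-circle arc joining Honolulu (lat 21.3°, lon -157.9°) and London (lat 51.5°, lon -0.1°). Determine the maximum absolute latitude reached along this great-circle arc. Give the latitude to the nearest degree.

The great circle lies in the plane with unit normal n̂ = (p₁ × p₂)/|p₁ × p₂|.
Here n̂_z ≈ +0.226; the vertex latitude is φ_max = arccos|n̂_z| ≈ 76.9°.

≈ 77°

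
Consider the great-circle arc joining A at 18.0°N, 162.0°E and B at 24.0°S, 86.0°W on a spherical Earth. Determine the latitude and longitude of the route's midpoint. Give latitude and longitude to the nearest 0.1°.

≈ 5.4°S, 143.7°W

Write both endpoints as unit vectors p₁, p₂ with components (cos φ cos λ, cos φ sin λ, sin φ).
The central angle between the endpoints is δ = arccos(p₁·p₂) ≈ 2.039 rad (116.8°).
Interpolate at f = 1/2 with slerp weights a = sin((1−f)δ)/sin δ ≈ 0.954, b = sin(fδ)/sin δ ≈ 0.954.
p = a·p₁ + b·p₂ ≈ (-0.803, -0.589, -0.093); φ = arcsin(p_z) ≈ -5.35°, λ = atan2(p_y, p_x) ≈ -143.71°.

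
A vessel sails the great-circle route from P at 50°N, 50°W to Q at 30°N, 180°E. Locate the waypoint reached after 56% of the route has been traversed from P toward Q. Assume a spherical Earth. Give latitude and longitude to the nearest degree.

≈ 60°N, 142°W

Write both endpoints as unit vectors p₁, p₂ with components (cos φ cos λ, cos φ sin λ, sin φ).
The central angle between the endpoints is δ = arccos(p₁·p₂) ≈ 1.546 rad (88.6°).
Interpolate at f = 0.56 with slerp weights a = sin((1−f)δ)/sin δ ≈ 0.629, b = sin(fδ)/sin δ ≈ 0.762.
p = a·p₁ + b·p₂ ≈ (-0.400, -0.310, 0.863); φ = arcsin(p_z) ≈ 59.62°, λ = atan2(p_y, p_x) ≈ -142.23°.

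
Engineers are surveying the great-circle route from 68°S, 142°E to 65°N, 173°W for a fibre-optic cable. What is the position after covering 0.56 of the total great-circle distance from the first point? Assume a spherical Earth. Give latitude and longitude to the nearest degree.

Write both endpoints as unit vectors p₁, p₂ with components (cos φ cos λ, cos φ sin λ, sin φ).
The central angle between the endpoints is δ = arccos(p₁·p₂) ≈ 2.387 rad (136.7°).
Interpolate at f = 0.56 with slerp weights a = sin((1−f)δ)/sin δ ≈ 1.266, b = sin(fδ)/sin δ ≈ 1.420.
p = a·p₁ + b·p₂ ≈ (-0.969, 0.219, 0.113); φ = arcsin(p_z) ≈ 6.47°, λ = atan2(p_y, p_x) ≈ 167.27°.

≈ 6°N, 167°E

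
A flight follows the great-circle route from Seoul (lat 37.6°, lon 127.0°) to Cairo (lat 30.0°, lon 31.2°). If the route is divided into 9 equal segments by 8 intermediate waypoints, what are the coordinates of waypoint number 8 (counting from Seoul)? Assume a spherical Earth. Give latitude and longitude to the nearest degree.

Convert each endpoint to a unit vector on the sphere (x = cos φ cos λ, y = cos φ sin λ, z = sin φ).
The central angle between the endpoints is δ = arccos(p₁·p₂) ≈ 1.333 rad (76.4°).
Interpolate at f = 8/9 with slerp weights a = sin((1−f)δ)/sin δ ≈ 0.152, b = sin(fδ)/sin δ ≈ 0.953.
p = a·p₁ + b·p₂ ≈ (0.634, 0.524, 0.569); φ = arcsin(p_z) ≈ 34.70°, λ = atan2(p_y, p_x) ≈ 39.57°.

≈ lat 35°, lon 40°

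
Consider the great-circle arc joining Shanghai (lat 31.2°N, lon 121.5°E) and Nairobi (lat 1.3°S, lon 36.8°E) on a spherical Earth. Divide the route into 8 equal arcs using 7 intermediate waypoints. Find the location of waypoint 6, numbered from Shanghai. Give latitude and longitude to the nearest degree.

≈ lat 10°N, lon 55°E

Convert each endpoint to a unit vector on the sphere (x = cos φ cos λ, y = cos φ sin λ, z = sin φ).
The central angle between the endpoints is δ = arccos(p₁·p₂) ≈ 1.504 rad (86.1°).
Interpolate at f = 6/8 with slerp weights a = sin((1−f)δ)/sin δ ≈ 0.368, b = sin(fδ)/sin δ ≈ 0.905.
p = a·p₁ + b·p₂ ≈ (0.560, 0.811, 0.170); φ = arcsin(p_z) ≈ 9.79°, λ = atan2(p_y, p_x) ≈ 55.34°.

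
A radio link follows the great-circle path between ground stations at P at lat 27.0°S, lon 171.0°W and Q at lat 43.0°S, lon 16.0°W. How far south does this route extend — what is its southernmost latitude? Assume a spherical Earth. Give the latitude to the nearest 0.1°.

The great circle lies in the plane with unit normal n̂ = (p₁ × p₂)/|p₁ × p₂|.
Here n̂_z ≈ +0.287; the vertex latitude is φ_max = arccos|n̂_z| ≈ 73.3°.
Check via Clairaut: cos φ_max = |cos φ₁| · sin C = cos(27.0°)·sin(161.2°) ≈ 0.287, again giving ≈ 73.3°.

≈ 73.3°S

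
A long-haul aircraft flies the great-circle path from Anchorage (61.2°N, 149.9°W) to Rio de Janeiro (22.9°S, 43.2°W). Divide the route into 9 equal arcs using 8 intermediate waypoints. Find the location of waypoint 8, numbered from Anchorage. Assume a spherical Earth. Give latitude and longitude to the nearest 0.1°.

From cos δ = sin φ₁ sin φ₂ + cos φ₁ cos φ₂ cos Δλ, the central angle is δ ≈ 2.058 rad (117.9°).
Interpolate at f = 8/9 with slerp weights a = sin((1−f)δ)/sin δ ≈ 0.257, b = sin(fδ)/sin δ ≈ 1.094.
p = a·p₁ + b·p₂ ≈ (0.628, -0.752, -0.201); φ = arcsin(p_z) ≈ -11.59°, λ = atan2(p_y, p_x) ≈ -50.14°.

≈ 11.6°S, 50.1°W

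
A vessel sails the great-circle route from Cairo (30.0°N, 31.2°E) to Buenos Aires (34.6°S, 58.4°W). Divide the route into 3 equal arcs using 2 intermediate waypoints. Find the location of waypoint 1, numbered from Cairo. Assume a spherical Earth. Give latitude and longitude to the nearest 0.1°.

Write both endpoints as unit vectors p₁, p₂ with components (cos φ cos λ, cos φ sin λ, sin φ).
The central angle between the endpoints is δ = arccos(p₁·p₂) ≈ 1.853 rad (106.2°).
Interpolate at f = 1/3 with slerp weights a = sin((1−f)δ)/sin δ ≈ 0.983, b = sin(fδ)/sin δ ≈ 0.603.
p = a·p₁ + b·p₂ ≈ (0.989, 0.018, 0.149); φ = arcsin(p_z) ≈ 8.58°, λ = atan2(p_y, p_x) ≈ 1.06°.

≈ 8.6°N, 1.1°E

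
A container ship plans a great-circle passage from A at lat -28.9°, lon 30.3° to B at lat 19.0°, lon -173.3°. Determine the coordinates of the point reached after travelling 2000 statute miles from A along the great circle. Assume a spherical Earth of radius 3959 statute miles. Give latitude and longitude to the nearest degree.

≈ lat -34°, lon 64°

Convert each endpoint to a unit vector on the sphere (x = cos φ cos λ, y = cos φ sin λ, z = sin φ).
The central angle between the endpoints is δ = arccos(p₁·p₂) ≈ 2.728 rad (156.3°). The total great-circle distance is δ·R ≈ 2.728 × 3959 ≈ 10802 mi, so the target fraction is f = 2000/10802 ≈ 0.185.
Interpolate at f ≈ 0.185 with slerp weights a = sin((1−f)δ)/sin δ ≈ 1.979, b = sin(fδ)/sin δ ≈ 1.206.
p = a·p₁ + b·p₂ ≈ (0.364, 0.741, -0.564); φ = arcsin(p_z) ≈ -34.34°, λ = atan2(p_y, p_x) ≈ 63.85°.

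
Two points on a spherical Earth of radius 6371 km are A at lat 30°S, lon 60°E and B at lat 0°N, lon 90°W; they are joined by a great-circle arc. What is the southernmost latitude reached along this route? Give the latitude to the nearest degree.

≈ 49°S

The great circle lies in the plane with unit normal n̂ = (p₁ × p₂)/|p₁ × p₂|.
Here n̂_z ≈ -0.655; the vertex latitude is φ_max = arccos|n̂_z| ≈ 49.1°.
Check via Clairaut: cos φ_max = |cos φ₁| · sin C = cos(30.0°)·sin(130.9°) ≈ 0.655, again giving ≈ 49.1°.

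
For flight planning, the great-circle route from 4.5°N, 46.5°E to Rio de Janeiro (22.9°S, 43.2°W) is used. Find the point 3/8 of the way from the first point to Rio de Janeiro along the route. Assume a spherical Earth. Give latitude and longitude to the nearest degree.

Convert each endpoint to a unit vector on the sphere (x = cos φ cos λ, y = cos φ sin λ, z = sin φ).
The central angle between the endpoints is δ = arccos(p₁·p₂) ≈ 1.597 rad (91.5°).
Interpolate at f = 3/8 with slerp weights a = sin((1−f)δ)/sin δ ≈ 0.841, b = sin(fδ)/sin δ ≈ 0.564.
p = a·p₁ + b·p₂ ≈ (0.955, 0.252, -0.153); φ = arcsin(p_z) ≈ -8.83°, λ = atan2(p_y, p_x) ≈ 14.80°.

≈ 9°S, 15°E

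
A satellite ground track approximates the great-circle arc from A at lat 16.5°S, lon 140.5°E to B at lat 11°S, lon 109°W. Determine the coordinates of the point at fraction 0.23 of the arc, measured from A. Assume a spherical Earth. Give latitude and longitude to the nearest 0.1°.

≈ lat 22.0°S, lon 165.7°E

From cos δ = sin φ₁ sin φ₂ + cos φ₁ cos φ₂ cos Δλ, the central angle is δ ≈ 1.850 rad (106.0°).
Interpolate at f = 0.23 with slerp weights a = sin((1−f)δ)/sin δ ≈ 1.029, b = sin(fδ)/sin δ ≈ 0.429.
p = a·p₁ + b·p₂ ≈ (-0.899, 0.229, -0.374); φ = arcsin(p_z) ≈ -21.98°, λ = atan2(p_y, p_x) ≈ 165.69°.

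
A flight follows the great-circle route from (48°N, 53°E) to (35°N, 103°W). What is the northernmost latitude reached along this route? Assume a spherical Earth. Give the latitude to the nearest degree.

The great circle lies in the plane with unit normal n̂ = (p₁ × p₂)/|p₁ × p₂|.
Here n̂_z ≈ -0.224; the vertex latitude is φ_max = arccos|n̂_z| ≈ 77.1°.
Check via Clairaut: cos φ_max = |cos φ₁| · sin C = cos(48.0°)·sin(19.5°) ≈ 0.224, again giving ≈ 77.1°.

≈ 77°N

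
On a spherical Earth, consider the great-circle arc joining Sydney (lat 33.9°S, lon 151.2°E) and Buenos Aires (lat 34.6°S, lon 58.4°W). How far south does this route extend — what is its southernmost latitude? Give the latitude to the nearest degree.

The great circle lies in the plane with unit normal n̂ = (p₁ × p₂)/|p₁ × p₂|.
Here n̂_z ≈ +0.351; the vertex latitude is φ_max = arccos|n̂_z| ≈ 69.4°.

≈ 69°S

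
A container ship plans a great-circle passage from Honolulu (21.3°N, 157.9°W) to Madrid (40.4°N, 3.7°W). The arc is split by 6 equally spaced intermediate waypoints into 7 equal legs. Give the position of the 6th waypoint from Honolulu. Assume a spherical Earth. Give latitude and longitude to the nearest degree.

The haversine formula gives a central angle δ ≈ 1.986 rad (113.8°) between the endpoints.
Interpolate at f = 6/7 with slerp weights a = sin((1−f)δ)/sin δ ≈ 0.306, b = sin(fδ)/sin δ ≈ 1.083.
p = a·p₁ + b·p₂ ≈ (0.559, -0.160, 0.813); φ = arcsin(p_z) ≈ 54.42°, λ = atan2(p_y, p_x) ≈ -16.01°.

≈ 54°N, 16°W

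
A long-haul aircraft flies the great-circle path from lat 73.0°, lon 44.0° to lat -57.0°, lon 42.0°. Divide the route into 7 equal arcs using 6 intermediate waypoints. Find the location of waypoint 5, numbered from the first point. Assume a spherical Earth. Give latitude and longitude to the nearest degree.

Convert each endpoint to a unit vector on the sphere (x = cos φ cos λ, y = cos φ sin λ, z = sin φ).
The central angle between the endpoints is δ = arccos(p₁·p₂) ≈ 2.269 rad (130.0°).
Interpolate at f = 5/7 with slerp weights a = sin((1−f)δ)/sin δ ≈ 0.788, b = sin(fδ)/sin δ ≈ 1.304.
p = a·p₁ + b·p₂ ≈ (0.694, 0.635, -0.340); φ = arcsin(p_z) ≈ -19.86°, λ = atan2(p_y, p_x) ≈ 42.49°.

≈ lat -20°, lon 42°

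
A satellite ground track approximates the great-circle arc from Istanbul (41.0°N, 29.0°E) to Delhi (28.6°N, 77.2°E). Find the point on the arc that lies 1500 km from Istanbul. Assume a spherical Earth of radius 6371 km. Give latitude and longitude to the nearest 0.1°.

≈ 39.2°N, 46.5°E

Write both endpoints as unit vectors p₁, p₂ with components (cos φ cos λ, cos φ sin λ, sin φ).
The central angle between the endpoints is δ = arccos(p₁·p₂) ≈ 0.714 rad (40.9°). The total great-circle distance is δ·R ≈ 0.714 × 6371 ≈ 4549 km, so the target fraction is f = 1500/4549 ≈ 0.330.
Interpolate at f ≈ 0.330 with slerp weights a = sin((1−f)δ)/sin δ ≈ 0.703, b = sin(fδ)/sin δ ≈ 0.356.
p = a·p₁ + b·p₂ ≈ (0.533, 0.562, 0.632); φ = arcsin(p_z) ≈ 39.19°, λ = atan2(p_y, p_x) ≈ 46.50°.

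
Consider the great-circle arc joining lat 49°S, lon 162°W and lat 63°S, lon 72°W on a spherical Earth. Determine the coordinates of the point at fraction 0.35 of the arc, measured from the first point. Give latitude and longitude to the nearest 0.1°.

The haversine formula gives a central angle δ ≈ 0.833 rad (47.7°) between the endpoints.
Interpolate at f = 0.35 with slerp weights a = sin((1−f)δ)/sin δ ≈ 0.697, b = sin(fδ)/sin δ ≈ 0.388.
p = a·p₁ + b·p₂ ≈ (-0.380, -0.309, -0.872); φ = arcsin(p_z) ≈ -60.67°, λ = atan2(p_y, p_x) ≈ -140.90°.

≈ lat 60.7°S, lon 140.9°W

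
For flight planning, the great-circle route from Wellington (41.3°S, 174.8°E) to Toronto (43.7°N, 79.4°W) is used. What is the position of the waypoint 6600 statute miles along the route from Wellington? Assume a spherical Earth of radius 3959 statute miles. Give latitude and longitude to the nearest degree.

The haversine formula gives a central angle δ ≈ 2.219 rad (127.1°) between the endpoints. The total great-circle distance is δ·R ≈ 2.219 × 3959 ≈ 8786 mi, so the target fraction is f = 6600/8786 ≈ 0.751.
Interpolate at f ≈ 0.751 with slerp weights a = sin((1−f)δ)/sin δ ≈ 0.658, b = sin(fδ)/sin δ ≈ 1.249.
p = a·p₁ + b·p₂ ≈ (-0.326, -0.843, 0.429); φ = arcsin(p_z) ≈ 25.37°, λ = atan2(p_y, p_x) ≈ -111.16°.

≈ 25°N, 111°W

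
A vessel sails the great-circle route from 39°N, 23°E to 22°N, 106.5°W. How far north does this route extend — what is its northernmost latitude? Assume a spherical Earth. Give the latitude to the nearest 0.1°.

≈ 55.2°N

The great circle lies in the plane with unit normal n̂ = (p₁ × p₂)/|p₁ × p₂|.
Here n̂_z ≈ -0.570; the vertex latitude is φ_max = arccos|n̂_z| ≈ 55.2°.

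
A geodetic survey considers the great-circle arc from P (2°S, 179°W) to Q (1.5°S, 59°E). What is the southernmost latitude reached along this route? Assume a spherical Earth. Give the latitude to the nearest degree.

≈ 4°S

The great circle lies in the plane with unit normal n̂ = (p₁ × p₂)/|p₁ × p₂|.
Here n̂_z ≈ -0.998; the vertex latitude is φ_max = arccos|n̂_z| ≈ 3.6°.
Check via Clairaut: cos φ_max = |cos φ₁| · sin C = cos(2.0°)·sin(93.0°) ≈ 0.998, again giving ≈ 3.6°.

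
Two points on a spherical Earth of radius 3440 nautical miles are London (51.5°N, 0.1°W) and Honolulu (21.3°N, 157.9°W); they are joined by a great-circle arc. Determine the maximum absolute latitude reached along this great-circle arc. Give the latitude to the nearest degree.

The great circle lies in the plane with unit normal n̂ = (p₁ × p₂)/|p₁ × p₂|.
Here n̂_z ≈ -0.226; the vertex latitude is φ_max = arccos|n̂_z| ≈ 76.9°.
Check via Clairaut: cos φ_max = |cos φ₁| · sin C = cos(51.5°)·sin(21.3°) ≈ 0.226, again giving ≈ 76.9°.

≈ 77°N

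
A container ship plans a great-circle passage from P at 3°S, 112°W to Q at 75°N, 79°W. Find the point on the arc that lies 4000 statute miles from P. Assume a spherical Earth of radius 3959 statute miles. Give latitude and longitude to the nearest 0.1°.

The haversine formula gives a central angle δ ≈ 1.404 rad (80.4°) between the endpoints. The total great-circle distance is δ·R ≈ 1.404 × 3959 ≈ 5558 mi, so the target fraction is f = 4000/5558 ≈ 0.720.
Interpolate at f ≈ 0.720 with slerp weights a = sin((1−f)δ)/sin δ ≈ 0.389, b = sin(fδ)/sin δ ≈ 0.859.
p = a·p₁ + b·p₂ ≈ (-0.103, -0.578, 0.809); φ = arcsin(p_z) ≈ 54.03°, λ = atan2(p_y, p_x) ≈ -100.10°.

≈ 54.0°N, 100.1°W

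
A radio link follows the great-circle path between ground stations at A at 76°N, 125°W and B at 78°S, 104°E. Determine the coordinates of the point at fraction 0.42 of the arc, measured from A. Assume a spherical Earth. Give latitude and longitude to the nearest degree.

≈ 11°N, 178°W

Convert each endpoint to a unit vector on the sphere (x = cos φ cos λ, y = cos φ sin λ, z = sin φ).
The central angle between the endpoints is δ = arccos(p₁·p₂) ≈ 2.952 rad (169.1°).
Interpolate at f = 0.42 with slerp weights a = sin((1−f)δ)/sin δ ≈ 5.255, b = sin(fδ)/sin δ ≈ 5.020.
p = a·p₁ + b·p₂ ≈ (-0.982, -0.029, 0.189); φ = arcsin(p_z) ≈ 10.87°, λ = atan2(p_y, p_x) ≈ -178.33°.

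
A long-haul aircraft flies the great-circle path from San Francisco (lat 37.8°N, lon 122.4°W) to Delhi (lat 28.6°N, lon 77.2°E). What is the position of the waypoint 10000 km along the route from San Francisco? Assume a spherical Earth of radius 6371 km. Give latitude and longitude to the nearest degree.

Write both endpoints as unit vectors p₁, p₂ with components (cos φ cos λ, cos φ sin λ, sin φ).
The central angle between the endpoints is δ = arccos(p₁·p₂) ≈ 1.939 rad (111.1°). The total great-circle distance is δ·R ≈ 1.939 × 6371 ≈ 12355 km, so the target fraction is f = 10000/12355 ≈ 0.809.
Interpolate at f ≈ 0.809 with slerp weights a = sin((1−f)δ)/sin δ ≈ 0.387, b = sin(fδ)/sin δ ≈ 1.072.
p = a·p₁ + b·p₂ ≈ (0.045, 0.659, 0.750); φ = arcsin(p_z) ≈ 48.63°, λ = atan2(p_y, p_x) ≈ 86.13°.

≈ lat 49°N, lon 86°E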